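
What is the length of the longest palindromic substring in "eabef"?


Input: "eabef"
Checking substrings for palindromes:
  No multi-char palindromic substrings found
Longest palindromic substring: "e" with length 1

1


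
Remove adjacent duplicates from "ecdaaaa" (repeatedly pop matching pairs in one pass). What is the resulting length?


Input: ecdaaaa
Stack-based adjacent duplicate removal:
  Read 'e': push. Stack: e
  Read 'c': push. Stack: ec
  Read 'd': push. Stack: ecd
  Read 'a': push. Stack: ecda
  Read 'a': matches stack top 'a' => pop. Stack: ecd
  Read 'a': push. Stack: ecda
  Read 'a': matches stack top 'a' => pop. Stack: ecd
Final stack: "ecd" (length 3)

3


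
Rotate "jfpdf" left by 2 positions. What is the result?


Input: "jfpdf", rotate left by 2
First 2 characters: "jf"
Remaining characters: "pdf"
Concatenate remaining + first: "pdf" + "jf" = "pdfjf"

pdfjf


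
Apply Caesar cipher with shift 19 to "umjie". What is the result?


Caesar cipher: shift "umjie" by 19
  'u' (pos 20) + 19 = pos 13 = 'n'
  'm' (pos 12) + 19 = pos 5 = 'f'
  'j' (pos 9) + 19 = pos 2 = 'c'
  'i' (pos 8) + 19 = pos 1 = 'b'
  'e' (pos 4) + 19 = pos 23 = 'x'
Result: nfcbx

nfcbx


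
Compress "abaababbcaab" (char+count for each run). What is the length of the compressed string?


Input: abaababbcaab
Runs:
  'a' x 1 => "a1"
  'b' x 1 => "b1"
  'a' x 2 => "a2"
  'b' x 1 => "b1"
  'a' x 1 => "a1"
  'b' x 2 => "b2"
  'c' x 1 => "c1"
  'a' x 2 => "a2"
  'b' x 1 => "b1"
Compressed: "a1b1a2b1a1b2c1a2b1"
Compressed length: 18

18


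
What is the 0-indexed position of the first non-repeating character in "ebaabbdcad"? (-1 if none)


Input: ebaabbdcad
Character frequencies:
  'a': 3
  'b': 3
  'c': 1
  'd': 2
  'e': 1
Scanning left to right for freq == 1:
  Position 0 ('e'): unique! => answer = 0

0


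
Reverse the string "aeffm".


Input: aeffm
Reading characters right to left:
  Position 4: 'm'
  Position 3: 'f'
  Position 2: 'f'
  Position 1: 'e'
  Position 0: 'a'
Reversed: mffea

mffea


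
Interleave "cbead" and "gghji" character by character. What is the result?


Interleaving "cbead" and "gghji":
  Position 0: 'c' from first, 'g' from second => "cg"
  Position 1: 'b' from first, 'g' from second => "bg"
  Position 2: 'e' from first, 'h' from second => "eh"
  Position 3: 'a' from first, 'j' from second => "aj"
  Position 4: 'd' from first, 'i' from second => "di"
Result: cgbgehajdi

cgbgehajdi


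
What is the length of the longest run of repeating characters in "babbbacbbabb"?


Input: "babbbacbbabb"
Scanning for longest run:
  Position 1 ('a'): new char, reset run to 1
  Position 2 ('b'): new char, reset run to 1
  Position 3 ('b'): continues run of 'b', length=2
  Position 4 ('b'): continues run of 'b', length=3
  Position 5 ('a'): new char, reset run to 1
  Position 6 ('c'): new char, reset run to 1
  Position 7 ('b'): new char, reset run to 1
  Position 8 ('b'): continues run of 'b', length=2
  Position 9 ('a'): new char, reset run to 1
  Position 10 ('b'): new char, reset run to 1
  Position 11 ('b'): continues run of 'b', length=2
Longest run: 'b' with length 3

3


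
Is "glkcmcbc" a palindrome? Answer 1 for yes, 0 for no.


Input: glkcmcbc
Reversed: cbcmcklg
  Compare pos 0 ('g') with pos 7 ('c'): MISMATCH
  Compare pos 1 ('l') with pos 6 ('b'): MISMATCH
  Compare pos 2 ('k') with pos 5 ('c'): MISMATCH
  Compare pos 3 ('c') with pos 4 ('m'): MISMATCH
Result: not a palindrome

0


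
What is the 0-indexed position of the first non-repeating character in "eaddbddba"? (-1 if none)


Input: eaddbddba
Character frequencies:
  'a': 2
  'b': 2
  'd': 4
  'e': 1
Scanning left to right for freq == 1:
  Position 0 ('e'): unique! => answer = 0

0


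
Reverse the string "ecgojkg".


Input: ecgojkg
Reading characters right to left:
  Position 6: 'g'
  Position 5: 'k'
  Position 4: 'j'
  Position 3: 'o'
  Position 2: 'g'
  Position 1: 'c'
  Position 0: 'e'
Reversed: gkjogce

gkjogce


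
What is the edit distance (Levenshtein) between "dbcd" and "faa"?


Computing edit distance: "dbcd" -> "faa"
DP table:
           f    a    a
      0    1    2    3
  d   1    1    2    3
  b   2    2    2    3
  c   3    3    3    3
  d   4    4    4    4
Edit distance = dp[4][3] = 4

4


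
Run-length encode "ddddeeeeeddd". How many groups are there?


Input: ddddeeeeeddd
Scanning for consecutive runs:
  Group 1: 'd' x 4 (positions 0-3)
  Group 2: 'e' x 5 (positions 4-8)
  Group 3: 'd' x 3 (positions 9-11)
Total groups: 3

3


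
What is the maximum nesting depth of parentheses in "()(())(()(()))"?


Input: "()(())(()(()))"
Tracking depth:
  Position 0 '(': depth becomes 1
  Position 1 ')': depth becomes 0
  Position 2 '(': depth becomes 1
  Position 3 '(': depth becomes 2
  Position 4 ')': depth becomes 1
  Position 5 ')': depth becomes 0
  Position 6 '(': depth becomes 1
  Position 7 '(': depth becomes 2
  Position 8 ')': depth becomes 1
  Position 9 '(': depth becomes 2
  Position 10 '(': depth becomes 3
  Position 11 ')': depth becomes 2
  Position 12 ')': depth becomes 1
  Position 13 ')': depth becomes 0
Maximum depth reached: 3

3


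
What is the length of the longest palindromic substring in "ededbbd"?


Input: "ededbbd"
Checking substrings for palindromes:
  [3:7] "dbbd" (len 4) => palindrome
  [0:3] "ede" (len 3) => palindrome
  [1:4] "ded" (len 3) => palindrome
  [4:6] "bb" (len 2) => palindrome
Longest palindromic substring: "dbbd" with length 4

4


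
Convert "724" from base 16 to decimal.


Input: "724" in base 16
Positional expansion:
  Digit '7' (value 7) x 16^2 = 1792
  Digit '2' (value 2) x 16^1 = 32
  Digit '4' (value 4) x 16^0 = 4
Sum = 1828

1828


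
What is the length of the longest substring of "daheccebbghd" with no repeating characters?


Input: "daheccebbghd"
Sliding window (track last position of each char):
  Position 0 ('d'): window [0,0] length 1 -- new best
  Position 1 ('a'): window [0,1] length 2 -- new best
  Position 2 ('h'): window [0,2] length 3 -- new best
  Position 3 ('e'): window [0,3] length 4 -- new best
  Position 4 ('c'): window [0,4] length 5 -- new best
  Position 5 ('c'): repeat (last at 4), move window start to 5
  Position 5 ('c'): window [5,5] length 1
  Position 6 ('e'): window [5,6] length 2
  Position 7 ('b'): window [5,7] length 3
  Position 8 ('b'): repeat (last at 7), move window start to 8
  Position 8 ('b'): window [8,8] length 1
  Position 9 ('g'): window [8,9] length 2
  Position 10 ('h'): window [8,10] length 3
  Position 11 ('d'): window [8,11] length 4
Longest substring with no repeats: "dahec" with length 5

5


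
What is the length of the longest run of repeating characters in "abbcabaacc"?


Input: "abbcabaacc"
Scanning for longest run:
  Position 1 ('b'): new char, reset run to 1
  Position 2 ('b'): continues run of 'b', length=2
  Position 3 ('c'): new char, reset run to 1
  Position 4 ('a'): new char, reset run to 1
  Position 5 ('b'): new char, reset run to 1
  Position 6 ('a'): new char, reset run to 1
  Position 7 ('a'): continues run of 'a', length=2
  Position 8 ('c'): new char, reset run to 1
  Position 9 ('c'): continues run of 'c', length=2
Longest run: 'b' with length 2

2


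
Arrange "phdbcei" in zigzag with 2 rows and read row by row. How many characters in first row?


Zigzag "phdbcei" into 2 rows:
Placing characters:
  'p' => row 0
  'h' => row 1
  'd' => row 0
  'b' => row 1
  'c' => row 0
  'e' => row 1
  'i' => row 0
Rows:
  Row 0: "pdci"
  Row 1: "hbe"
First row length: 4

4


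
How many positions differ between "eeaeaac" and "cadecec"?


Comparing "eeaeaac" and "cadecec" position by position:
  Position 0: 'e' vs 'c' => DIFFER
  Position 1: 'e' vs 'a' => DIFFER
  Position 2: 'a' vs 'd' => DIFFER
  Position 3: 'e' vs 'e' => same
  Position 4: 'a' vs 'c' => DIFFER
  Position 5: 'a' vs 'e' => DIFFER
  Position 6: 'c' vs 'c' => same
Positions that differ: 5

5


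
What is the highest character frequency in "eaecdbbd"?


Input: eaecdbbd
Character counts:
  'a': 1
  'b': 2
  'c': 1
  'd': 2
  'e': 2
Maximum frequency: 2

2


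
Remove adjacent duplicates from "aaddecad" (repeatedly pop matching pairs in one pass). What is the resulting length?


Input: aaddecad
Stack-based adjacent duplicate removal:
  Read 'a': push. Stack: a
  Read 'a': matches stack top 'a' => pop. Stack: (empty)
  Read 'd': push. Stack: d
  Read 'd': matches stack top 'd' => pop. Stack: (empty)
  Read 'e': push. Stack: e
  Read 'c': push. Stack: ec
  Read 'a': push. Stack: eca
  Read 'd': push. Stack: ecad
Final stack: "ecad" (length 4)

4


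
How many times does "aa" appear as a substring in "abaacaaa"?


Searching for "aa" in "abaacaaa"
Scanning each position:
  Position 0: "ab" => no
  Position 1: "ba" => no
  Position 2: "aa" => MATCH
  Position 3: "ac" => no
  Position 4: "ca" => no
  Position 5: "aa" => MATCH
  Position 6: "aa" => MATCH
Total occurrences: 3

3


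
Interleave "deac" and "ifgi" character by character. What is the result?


Interleaving "deac" and "ifgi":
  Position 0: 'd' from first, 'i' from second => "di"
  Position 1: 'e' from first, 'f' from second => "ef"
  Position 2: 'a' from first, 'g' from second => "ag"
  Position 3: 'c' from first, 'i' from second => "ci"
Result: diefagci

diefagci


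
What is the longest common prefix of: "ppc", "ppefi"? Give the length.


Words: ppc, ppefi
  Position 0: all 'p' => match
  Position 1: all 'p' => match
  Position 2: ('c', 'e') => mismatch, stop
LCP = "pp" (length 2)

2


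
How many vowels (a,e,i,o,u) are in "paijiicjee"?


Input: paijiicjee
Checking each character:
  'p' at position 0: consonant
  'a' at position 1: vowel (running total: 1)
  'i' at position 2: vowel (running total: 2)
  'j' at position 3: consonant
  'i' at position 4: vowel (running total: 3)
  'i' at position 5: vowel (running total: 4)
  'c' at position 6: consonant
  'j' at position 7: consonant
  'e' at position 8: vowel (running total: 5)
  'e' at position 9: vowel (running total: 6)
Total vowels: 6

6


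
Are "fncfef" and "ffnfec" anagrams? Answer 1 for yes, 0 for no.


Strings: "fncfef", "ffnfec"
Sorted first:  cefffn
Sorted second: cefffn
Sorted forms match => anagrams

1


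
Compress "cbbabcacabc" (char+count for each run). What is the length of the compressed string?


Input: cbbabcacabc
Runs:
  'c' x 1 => "c1"
  'b' x 2 => "b2"
  'a' x 1 => "a1"
  'b' x 1 => "b1"
  'c' x 1 => "c1"
  'a' x 1 => "a1"
  'c' x 1 => "c1"
  'a' x 1 => "a1"
  'b' x 1 => "b1"
  'c' x 1 => "c1"
Compressed: "c1b2a1b1c1a1c1a1b1c1"
Compressed length: 20

20


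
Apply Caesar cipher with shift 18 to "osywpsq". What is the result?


Caesar cipher: shift "osywpsq" by 18
  'o' (pos 14) + 18 = pos 6 = 'g'
  's' (pos 18) + 18 = pos 10 = 'k'
  'y' (pos 24) + 18 = pos 16 = 'q'
  'w' (pos 22) + 18 = pos 14 = 'o'
  'p' (pos 15) + 18 = pos 7 = 'h'
  's' (pos 18) + 18 = pos 10 = 'k'
  'q' (pos 16) + 18 = pos 8 = 'i'
Result: gkqohki

gkqohki


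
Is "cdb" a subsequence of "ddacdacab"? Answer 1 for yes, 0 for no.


Check if "cdb" is a subsequence of "ddacdacab"
Greedy scan:
  Position 0 ('d'): no match needed
  Position 1 ('d'): no match needed
  Position 2 ('a'): no match needed
  Position 3 ('c'): matches sub[0] = 'c'
  Position 4 ('d'): matches sub[1] = 'd'
  Position 5 ('a'): no match needed
  Position 6 ('c'): no match needed
  Position 7 ('a'): no match needed
  Position 8 ('b'): matches sub[2] = 'b'
All 3 characters matched => is a subsequence

1


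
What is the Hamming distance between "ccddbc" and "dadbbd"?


Comparing "ccddbc" and "dadbbd" position by position:
  Position 0: 'c' vs 'd' => differ
  Position 1: 'c' vs 'a' => differ
  Position 2: 'd' vs 'd' => same
  Position 3: 'd' vs 'b' => differ
  Position 4: 'b' vs 'b' => same
  Position 5: 'c' vs 'd' => differ
Total differences (Hamming distance): 4

4


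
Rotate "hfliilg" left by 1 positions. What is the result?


Input: "hfliilg", rotate left by 1
First 1 characters: "h"
Remaining characters: "fliilg"
Concatenate remaining + first: "fliilg" + "h" = "fliilgh"

fliilgh


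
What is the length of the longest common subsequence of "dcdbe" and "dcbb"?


LCS of "dcdbe" and "dcbb"
DP table:
           d    c    b    b
      0    0    0    0    0
  d   0    1    1    1    1
  c   0    1    2    2    2
  d   0    1    2    2    2
  b   0    1    2    3    3
  e   0    1    2    3    3
LCS length = dp[5][4] = 3

3


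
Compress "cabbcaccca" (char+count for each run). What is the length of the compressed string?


Input: cabbcaccca
Runs:
  'c' x 1 => "c1"
  'a' x 1 => "a1"
  'b' x 2 => "b2"
  'c' x 1 => "c1"
  'a' x 1 => "a1"
  'c' x 3 => "c3"
  'a' x 1 => "a1"
Compressed: "c1a1b2c1a1c3a1"
Compressed length: 14

14


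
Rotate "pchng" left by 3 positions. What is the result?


Input: "pchng", rotate left by 3
First 3 characters: "pch"
Remaining characters: "ng"
Concatenate remaining + first: "ng" + "pch" = "ngpch"

ngpch


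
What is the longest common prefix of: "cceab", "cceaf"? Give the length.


Words: cceab, cceaf
  Position 0: all 'c' => match
  Position 1: all 'c' => match
  Position 2: all 'e' => match
  Position 3: all 'a' => match
  Position 4: ('b', 'f') => mismatch, stop
LCP = "ccea" (length 4)

4


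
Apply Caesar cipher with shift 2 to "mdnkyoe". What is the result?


Caesar cipher: shift "mdnkyoe" by 2
  'm' (pos 12) + 2 = pos 14 = 'o'
  'd' (pos 3) + 2 = pos 5 = 'f'
  'n' (pos 13) + 2 = pos 15 = 'p'
  'k' (pos 10) + 2 = pos 12 = 'm'
  'y' (pos 24) + 2 = pos 0 = 'a'
  'o' (pos 14) + 2 = pos 16 = 'q'
  'e' (pos 4) + 2 = pos 6 = 'g'
Result: ofpmaqg

ofpmaqg


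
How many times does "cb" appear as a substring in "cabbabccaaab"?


Searching for "cb" in "cabbabccaaab"
Scanning each position:
  Position 0: "ca" => no
  Position 1: "ab" => no
  Position 2: "bb" => no
  Position 3: "ba" => no
  Position 4: "ab" => no
  Position 5: "bc" => no
  Position 6: "cc" => no
  Position 7: "ca" => no
  Position 8: "aa" => no
  Position 9: "aa" => no
  Position 10: "ab" => no
Total occurrences: 0

0


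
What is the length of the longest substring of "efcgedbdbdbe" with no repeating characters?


Input: "efcgedbdbdbe"
Sliding window (track last position of each char):
  Position 0 ('e'): window [0,0] length 1 -- new best
  Position 1 ('f'): window [0,1] length 2 -- new best
  Position 2 ('c'): window [0,2] length 3 -- new best
  Position 3 ('g'): window [0,3] length 4 -- new best
  Position 4 ('e'): repeat (last at 0), move window start to 1
  Position 4 ('e'): window [1,4] length 4
  Position 5 ('d'): window [1,5] length 5 -- new best
  Position 6 ('b'): window [1,6] length 6 -- new best
  Position 7 ('d'): repeat (last at 5), move window start to 6
  Position 7 ('d'): window [6,7] length 2
  Position 8 ('b'): repeat (last at 6), move window start to 7
  Position 8 ('b'): window [7,8] length 2
  Position 9 ('d'): repeat (last at 7), move window start to 8
  Position 9 ('d'): window [8,9] length 2
  Position 10 ('b'): repeat (last at 8), move window start to 9
  Position 10 ('b'): window [9,10] length 2
  Position 11 ('e'): window [9,11] length 3
Longest substring with no repeats: "fcgedb" with length 6

6


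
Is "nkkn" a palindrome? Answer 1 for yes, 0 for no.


Input: nkkn
Reversed: nkkn
  Compare pos 0 ('n') with pos 3 ('n'): match
  Compare pos 1 ('k') with pos 2 ('k'): match
Result: palindrome

1


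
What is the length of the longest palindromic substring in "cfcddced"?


Input: "cfcddced"
Checking substrings for palindromes:
  [2:6] "cddc" (len 4) => palindrome
  [0:3] "cfc" (len 3) => palindrome
  [3:5] "dd" (len 2) => palindrome
Longest palindromic substring: "cddc" with length 4

4


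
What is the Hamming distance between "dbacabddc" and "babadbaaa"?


Comparing "dbacabddc" and "babadbaaa" position by position:
  Position 0: 'd' vs 'b' => differ
  Position 1: 'b' vs 'a' => differ
  Position 2: 'a' vs 'b' => differ
  Position 3: 'c' vs 'a' => differ
  Position 4: 'a' vs 'd' => differ
  Position 5: 'b' vs 'b' => same
  Position 6: 'd' vs 'a' => differ
  Position 7: 'd' vs 'a' => differ
  Position 8: 'c' vs 'a' => differ
Total differences (Hamming distance): 8

8


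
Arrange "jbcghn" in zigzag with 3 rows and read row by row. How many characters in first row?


Zigzag "jbcghn" into 3 rows:
Placing characters:
  'j' => row 0
  'b' => row 1
  'c' => row 2
  'g' => row 1
  'h' => row 0
  'n' => row 1
Rows:
  Row 0: "jh"
  Row 1: "bgn"
  Row 2: "c"
First row length: 2

2


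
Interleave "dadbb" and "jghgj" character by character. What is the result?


Interleaving "dadbb" and "jghgj":
  Position 0: 'd' from first, 'j' from second => "dj"
  Position 1: 'a' from first, 'g' from second => "ag"
  Position 2: 'd' from first, 'h' from second => "dh"
  Position 3: 'b' from first, 'g' from second => "bg"
  Position 4: 'b' from first, 'j' from second => "bj"
Result: djagdhbgbj

djagdhbgbj


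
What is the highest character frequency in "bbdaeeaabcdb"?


Input: bbdaeeaabcdb
Character counts:
  'a': 3
  'b': 4
  'c': 1
  'd': 2
  'e': 2
Maximum frequency: 4

4


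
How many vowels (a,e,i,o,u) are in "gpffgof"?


Input: gpffgof
Checking each character:
  'g' at position 0: consonant
  'p' at position 1: consonant
  'f' at position 2: consonant
  'f' at position 3: consonant
  'g' at position 4: consonant
  'o' at position 5: vowel (running total: 1)
  'f' at position 6: consonant
Total vowels: 1

1


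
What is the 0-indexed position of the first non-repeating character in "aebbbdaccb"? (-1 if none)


Input: aebbbdaccb
Character frequencies:
  'a': 2
  'b': 4
  'c': 2
  'd': 1
  'e': 1
Scanning left to right for freq == 1:
  Position 0 ('a'): freq=2, skip
  Position 1 ('e'): unique! => answer = 1

1


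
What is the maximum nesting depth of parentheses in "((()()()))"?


Input: "((()()()))"
Tracking depth:
  Position 0 '(': depth becomes 1
  Position 1 '(': depth becomes 2
  Position 2 '(': depth becomes 3
  Position 3 ')': depth becomes 2
  Position 4 '(': depth becomes 3
  Position 5 ')': depth becomes 2
  Position 6 '(': depth becomes 3
  Position 7 ')': depth becomes 2
  Position 8 ')': depth becomes 1
  Position 9 ')': depth becomes 0
Maximum depth reached: 3

3


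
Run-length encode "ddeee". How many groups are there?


Input: ddeee
Scanning for consecutive runs:
  Group 1: 'd' x 2 (positions 0-1)
  Group 2: 'e' x 3 (positions 2-4)
Total groups: 2

2


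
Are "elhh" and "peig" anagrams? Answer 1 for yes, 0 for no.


Strings: "elhh", "peig"
Sorted first:  ehhl
Sorted second: egip
Differ at position 1: 'h' vs 'g' => not anagrams

0


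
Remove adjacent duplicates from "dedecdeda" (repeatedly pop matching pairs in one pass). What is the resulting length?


Input: dedecdeda
Stack-based adjacent duplicate removal:
  Read 'd': push. Stack: d
  Read 'e': push. Stack: de
  Read 'd': push. Stack: ded
  Read 'e': push. Stack: dede
  Read 'c': push. Stack: dedec
  Read 'd': push. Stack: dedecd
  Read 'e': push. Stack: dedecde
  Read 'd': push. Stack: dedecded
  Read 'a': push. Stack: dedecdeda
Final stack: "dedecdeda" (length 9)

9


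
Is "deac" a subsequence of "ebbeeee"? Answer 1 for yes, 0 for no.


Check if "deac" is a subsequence of "ebbeeee"
Greedy scan:
  Position 0 ('e'): no match needed
  Position 1 ('b'): no match needed
  Position 2 ('b'): no match needed
  Position 3 ('e'): no match needed
  Position 4 ('e'): no match needed
  Position 5 ('e'): no match needed
  Position 6 ('e'): no match needed
Only matched 0/4 characters => not a subsequence

0


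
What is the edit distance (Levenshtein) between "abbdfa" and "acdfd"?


Computing edit distance: "abbdfa" -> "acdfd"
DP table:
           a    c    d    f    d
      0    1    2    3    4    5
  a   1    0    1    2    3    4
  b   2    1    1    2    3    4
  b   3    2    2    2    3    4
  d   4    3    3    2    3    3
  f   5    4    4    3    2    3
  a   6    5    5    4    3    3
Edit distance = dp[6][5] = 3

3


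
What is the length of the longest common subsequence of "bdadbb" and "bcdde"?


LCS of "bdadbb" and "bcdde"
DP table:
           b    c    d    d    e
      0    0    0    0    0    0
  b   0    1    1    1    1    1
  d   0    1    1    2    2    2
  a   0    1    1    2    2    2
  d   0    1    1    2    3    3
  b   0    1    1    2    3    3
  b   0    1    1    2    3    3
LCS length = dp[6][5] = 3

3


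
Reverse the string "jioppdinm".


Input: jioppdinm
Reading characters right to left:
  Position 8: 'm'
  Position 7: 'n'
  Position 6: 'i'
  Position 5: 'd'
  Position 4: 'p'
  Position 3: 'p'
  Position 2: 'o'
  Position 1: 'i'
  Position 0: 'j'
Reversed: mnidppoij

mnidppoij


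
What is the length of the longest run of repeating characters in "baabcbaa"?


Input: "baabcbaa"
Scanning for longest run:
  Position 1 ('a'): new char, reset run to 1
  Position 2 ('a'): continues run of 'a', length=2
  Position 3 ('b'): new char, reset run to 1
  Position 4 ('c'): new char, reset run to 1
  Position 5 ('b'): new char, reset run to 1
  Position 6 ('a'): new char, reset run to 1
  Position 7 ('a'): continues run of 'a', length=2
Longest run: 'a' with length 2

2


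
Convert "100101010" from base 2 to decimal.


Input: "100101010" in base 2
Positional expansion:
  Digit '1' (value 1) x 2^8 = 256
  Digit '0' (value 0) x 2^7 = 0
  Digit '0' (value 0) x 2^6 = 0
  Digit '1' (value 1) x 2^5 = 32
  Digit '0' (value 0) x 2^4 = 0
  Digit '1' (value 1) x 2^3 = 8
  Digit '0' (value 0) x 2^2 = 0
  Digit '1' (value 1) x 2^1 = 2
  Digit '0' (value 0) x 2^0 = 0
Sum = 298

298


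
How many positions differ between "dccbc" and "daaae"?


Comparing "dccbc" and "daaae" position by position:
  Position 0: 'd' vs 'd' => same
  Position 1: 'c' vs 'a' => DIFFER
  Position 2: 'c' vs 'a' => DIFFER
  Position 3: 'b' vs 'a' => DIFFER
  Position 4: 'c' vs 'e' => DIFFER
Positions that differ: 4

4


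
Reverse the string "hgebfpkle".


Input: hgebfpkle
Reading characters right to left:
  Position 8: 'e'
  Position 7: 'l'
  Position 6: 'k'
  Position 5: 'p'
  Position 4: 'f'
  Position 3: 'b'
  Position 2: 'e'
  Position 1: 'g'
  Position 0: 'h'
Reversed: elkpfbegh

elkpfbegh


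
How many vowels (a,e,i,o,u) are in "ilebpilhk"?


Input: ilebpilhk
Checking each character:
  'i' at position 0: vowel (running total: 1)
  'l' at position 1: consonant
  'e' at position 2: vowel (running total: 2)
  'b' at position 3: consonant
  'p' at position 4: consonant
  'i' at position 5: vowel (running total: 3)
  'l' at position 6: consonant
  'h' at position 7: consonant
  'k' at position 8: consonant
Total vowels: 3

3


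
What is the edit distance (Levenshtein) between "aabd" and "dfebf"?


Computing edit distance: "aabd" -> "dfebf"
DP table:
           d    f    e    b    f
      0    1    2    3    4    5
  a   1    1    2    3    4    5
  a   2    2    2    3    4    5
  b   3    3    3    3    3    4
  d   4    3    4    4    4    4
Edit distance = dp[4][5] = 4

4


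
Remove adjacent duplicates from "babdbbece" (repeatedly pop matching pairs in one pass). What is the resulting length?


Input: babdbbece
Stack-based adjacent duplicate removal:
  Read 'b': push. Stack: b
  Read 'a': push. Stack: ba
  Read 'b': push. Stack: bab
  Read 'd': push. Stack: babd
  Read 'b': push. Stack: babdb
  Read 'b': matches stack top 'b' => pop. Stack: babd
  Read 'e': push. Stack: babde
  Read 'c': push. Stack: babdec
  Read 'e': push. Stack: babdece
Final stack: "babdece" (length 7)

7


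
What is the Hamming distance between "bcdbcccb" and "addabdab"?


Comparing "bcdbcccb" and "addabdab" position by position:
  Position 0: 'b' vs 'a' => differ
  Position 1: 'c' vs 'd' => differ
  Position 2: 'd' vs 'd' => same
  Position 3: 'b' vs 'a' => differ
  Position 4: 'c' vs 'b' => differ
  Position 5: 'c' vs 'd' => differ
  Position 6: 'c' vs 'a' => differ
  Position 7: 'b' vs 'b' => same
Total differences (Hamming distance): 6

6


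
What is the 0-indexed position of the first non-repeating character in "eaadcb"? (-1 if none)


Input: eaadcb
Character frequencies:
  'a': 2
  'b': 1
  'c': 1
  'd': 1
  'e': 1
Scanning left to right for freq == 1:
  Position 0 ('e'): unique! => answer = 0

0


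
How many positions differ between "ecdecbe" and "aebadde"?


Comparing "ecdecbe" and "aebadde" position by position:
  Position 0: 'e' vs 'a' => DIFFER
  Position 1: 'c' vs 'e' => DIFFER
  Position 2: 'd' vs 'b' => DIFFER
  Position 3: 'e' vs 'a' => DIFFER
  Position 4: 'c' vs 'd' => DIFFER
  Position 5: 'b' vs 'd' => DIFFER
  Position 6: 'e' vs 'e' => same
Positions that differ: 6

6


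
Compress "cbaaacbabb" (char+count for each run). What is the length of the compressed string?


Input: cbaaacbabb
Runs:
  'c' x 1 => "c1"
  'b' x 1 => "b1"
  'a' x 3 => "a3"
  'c' x 1 => "c1"
  'b' x 1 => "b1"
  'a' x 1 => "a1"
  'b' x 2 => "b2"
Compressed: "c1b1a3c1b1a1b2"
Compressed length: 14

14


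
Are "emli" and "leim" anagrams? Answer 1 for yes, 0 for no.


Strings: "emli", "leim"
Sorted first:  eilm
Sorted second: eilm
Sorted forms match => anagrams

1


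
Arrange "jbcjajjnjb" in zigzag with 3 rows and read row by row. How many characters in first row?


Zigzag "jbcjajjnjb" into 3 rows:
Placing characters:
  'j' => row 0
  'b' => row 1
  'c' => row 2
  'j' => row 1
  'a' => row 0
  'j' => row 1
  'j' => row 2
  'n' => row 1
  'j' => row 0
  'b' => row 1
Rows:
  Row 0: "jaj"
  Row 1: "bjjnb"
  Row 2: "cj"
First row length: 3

3


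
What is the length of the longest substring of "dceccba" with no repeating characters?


Input: "dceccba"
Sliding window (track last position of each char):
  Position 0 ('d'): window [0,0] length 1 -- new best
  Position 1 ('c'): window [0,1] length 2 -- new best
  Position 2 ('e'): window [0,2] length 3 -- new best
  Position 3 ('c'): repeat (last at 1), move window start to 2
  Position 3 ('c'): window [2,3] length 2
  Position 4 ('c'): repeat (last at 3), move window start to 4
  Position 4 ('c'): window [4,4] length 1
  Position 5 ('b'): window [4,5] length 2
  Position 6 ('a'): window [4,6] length 3
Longest substring with no repeats: "dce" with length 3

3


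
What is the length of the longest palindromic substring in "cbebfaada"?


Input: "cbebfaada"
Checking substrings for palindromes:
  [1:4] "beb" (len 3) => palindrome
  [6:9] "ada" (len 3) => palindrome
  [5:7] "aa" (len 2) => palindrome
Longest palindromic substring: "beb" with length 3

3


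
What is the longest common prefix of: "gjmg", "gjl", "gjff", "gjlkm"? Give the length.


Words: gjmg, gjl, gjff, gjlkm
  Position 0: all 'g' => match
  Position 1: all 'j' => match
  Position 2: ('m', 'l', 'f', 'l') => mismatch, stop
LCP = "gj" (length 2)

2


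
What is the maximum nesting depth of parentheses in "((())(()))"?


Input: "((())(()))"
Tracking depth:
  Position 0 '(': depth becomes 1
  Position 1 '(': depth becomes 2
  Position 2 '(': depth becomes 3
  Position 3 ')': depth becomes 2
  Position 4 ')': depth becomes 1
  Position 5 '(': depth becomes 2
  Position 6 '(': depth becomes 3
  Position 7 ')': depth becomes 2
  Position 8 ')': depth becomes 1
  Position 9 ')': depth becomes 0
Maximum depth reached: 3

3


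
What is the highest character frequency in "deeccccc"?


Input: deeccccc
Character counts:
  'c': 5
  'd': 1
  'e': 2
Maximum frequency: 5

5


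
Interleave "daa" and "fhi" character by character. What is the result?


Interleaving "daa" and "fhi":
  Position 0: 'd' from first, 'f' from second => "df"
  Position 1: 'a' from first, 'h' from second => "ah"
  Position 2: 'a' from first, 'i' from second => "ai"
Result: dfahai

dfahai


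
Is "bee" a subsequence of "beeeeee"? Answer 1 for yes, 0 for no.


Check if "bee" is a subsequence of "beeeeee"
Greedy scan:
  Position 0 ('b'): matches sub[0] = 'b'
  Position 1 ('e'): matches sub[1] = 'e'
  Position 2 ('e'): matches sub[2] = 'e'
  Position 3 ('e'): no match needed
  Position 4 ('e'): no match needed
  Position 5 ('e'): no match needed
  Position 6 ('e'): no match needed
All 3 characters matched => is a subsequence

1


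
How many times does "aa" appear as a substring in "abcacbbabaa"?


Searching for "aa" in "abcacbbabaa"
Scanning each position:
  Position 0: "ab" => no
  Position 1: "bc" => no
  Position 2: "ca" => no
  Position 3: "ac" => no
  Position 4: "cb" => no
  Position 5: "bb" => no
  Position 6: "ba" => no
  Position 7: "ab" => no
  Position 8: "ba" => no
  Position 9: "aa" => MATCH
Total occurrences: 1

1


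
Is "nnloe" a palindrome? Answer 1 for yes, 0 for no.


Input: nnloe
Reversed: eolnn
  Compare pos 0 ('n') with pos 4 ('e'): MISMATCH
  Compare pos 1 ('n') with pos 3 ('o'): MISMATCH
Result: not a palindrome

0


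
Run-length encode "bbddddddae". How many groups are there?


Input: bbddddddae
Scanning for consecutive runs:
  Group 1: 'b' x 2 (positions 0-1)
  Group 2: 'd' x 6 (positions 2-7)
  Group 3: 'a' x 1 (positions 8-8)
  Group 4: 'e' x 1 (positions 9-9)
Total groups: 4

4


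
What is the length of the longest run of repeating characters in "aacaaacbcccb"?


Input: "aacaaacbcccb"
Scanning for longest run:
  Position 1 ('a'): continues run of 'a', length=2
  Position 2 ('c'): new char, reset run to 1
  Position 3 ('a'): new char, reset run to 1
  Position 4 ('a'): continues run of 'a', length=2
  Position 5 ('a'): continues run of 'a', length=3
  Position 6 ('c'): new char, reset run to 1
  Position 7 ('b'): new char, reset run to 1
  Position 8 ('c'): new char, reset run to 1
  Position 9 ('c'): continues run of 'c', length=2
  Position 10 ('c'): continues run of 'c', length=3
  Position 11 ('b'): new char, reset run to 1
Longest run: 'a' with length 3

3


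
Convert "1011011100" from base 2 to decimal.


Input: "1011011100" in base 2
Positional expansion:
  Digit '1' (value 1) x 2^9 = 512
  Digit '0' (value 0) x 2^8 = 0
  Digit '1' (value 1) x 2^7 = 128
  Digit '1' (value 1) x 2^6 = 64
  Digit '0' (value 0) x 2^5 = 0
  Digit '1' (value 1) x 2^4 = 16
  Digit '1' (value 1) x 2^3 = 8
  Digit '1' (value 1) x 2^2 = 4
  Digit '0' (value 0) x 2^1 = 0
  Digit '0' (value 0) x 2^0 = 0
Sum = 732

732


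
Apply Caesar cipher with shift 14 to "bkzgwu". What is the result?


Caesar cipher: shift "bkzgwu" by 14
  'b' (pos 1) + 14 = pos 15 = 'p'
  'k' (pos 10) + 14 = pos 24 = 'y'
  'z' (pos 25) + 14 = pos 13 = 'n'
  'g' (pos 6) + 14 = pos 20 = 'u'
  'w' (pos 22) + 14 = pos 10 = 'k'
  'u' (pos 20) + 14 = pos 8 = 'i'
Result: pynuki

pynuki


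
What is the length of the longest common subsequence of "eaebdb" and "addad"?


LCS of "eaebdb" and "addad"
DP table:
           a    d    d    a    d
      0    0    0    0    0    0
  e   0    0    0    0    0    0
  a   0    1    1    1    1    1
  e   0    1    1    1    1    1
  b   0    1    1    1    1    1
  d   0    1    2    2    2    2
  b   0    1    2    2    2    2
LCS length = dp[6][5] = 2

2


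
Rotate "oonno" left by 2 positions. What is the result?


Input: "oonno", rotate left by 2
First 2 characters: "oo"
Remaining characters: "nno"
Concatenate remaining + first: "nno" + "oo" = "nnooo"

nnooo


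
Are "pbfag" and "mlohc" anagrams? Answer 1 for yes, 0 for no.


Strings: "pbfag", "mlohc"
Sorted first:  abfgp
Sorted second: chlmo
Differ at position 0: 'a' vs 'c' => not anagrams

0


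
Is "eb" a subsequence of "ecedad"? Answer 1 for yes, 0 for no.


Check if "eb" is a subsequence of "ecedad"
Greedy scan:
  Position 0 ('e'): matches sub[0] = 'e'
  Position 1 ('c'): no match needed
  Position 2 ('e'): no match needed
  Position 3 ('d'): no match needed
  Position 4 ('a'): no match needed
  Position 5 ('d'): no match needed
Only matched 1/2 characters => not a subsequence

0


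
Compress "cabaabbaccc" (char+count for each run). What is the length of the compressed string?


Input: cabaabbaccc
Runs:
  'c' x 1 => "c1"
  'a' x 1 => "a1"
  'b' x 1 => "b1"
  'a' x 2 => "a2"
  'b' x 2 => "b2"
  'a' x 1 => "a1"
  'c' x 3 => "c3"
Compressed: "c1a1b1a2b2a1c3"
Compressed length: 14

14


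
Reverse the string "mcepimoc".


Input: mcepimoc
Reading characters right to left:
  Position 7: 'c'
  Position 6: 'o'
  Position 5: 'm'
  Position 4: 'i'
  Position 3: 'p'
  Position 2: 'e'
  Position 1: 'c'
  Position 0: 'm'
Reversed: comipecm

comipecm


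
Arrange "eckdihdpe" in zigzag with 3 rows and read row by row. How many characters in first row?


Zigzag "eckdihdpe" into 3 rows:
Placing characters:
  'e' => row 0
  'c' => row 1
  'k' => row 2
  'd' => row 1
  'i' => row 0
  'h' => row 1
  'd' => row 2
  'p' => row 1
  'e' => row 0
Rows:
  Row 0: "eie"
  Row 1: "cdhp"
  Row 2: "kd"
First row length: 3

3


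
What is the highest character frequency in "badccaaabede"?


Input: badccaaabede
Character counts:
  'a': 4
  'b': 2
  'c': 2
  'd': 2
  'e': 2
Maximum frequency: 4

4


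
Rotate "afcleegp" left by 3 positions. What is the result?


Input: "afcleegp", rotate left by 3
First 3 characters: "afc"
Remaining characters: "leegp"
Concatenate remaining + first: "leegp" + "afc" = "leegpafc"

leegpafc


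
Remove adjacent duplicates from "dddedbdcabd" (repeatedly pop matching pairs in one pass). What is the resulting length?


Input: dddedbdcabd
Stack-based adjacent duplicate removal:
  Read 'd': push. Stack: d
  Read 'd': matches stack top 'd' => pop. Stack: (empty)
  Read 'd': push. Stack: d
  Read 'e': push. Stack: de
  Read 'd': push. Stack: ded
  Read 'b': push. Stack: dedb
  Read 'd': push. Stack: dedbd
  Read 'c': push. Stack: dedbdc
  Read 'a': push. Stack: dedbdca
  Read 'b': push. Stack: dedbdcab
  Read 'd': push. Stack: dedbdcabd
Final stack: "dedbdcabd" (length 9)

9


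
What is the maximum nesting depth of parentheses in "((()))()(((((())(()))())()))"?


Input: "((()))()(((((())(()))())()))"
Tracking depth:
  Position 0 '(': depth becomes 1
  Position 1 '(': depth becomes 2
  Position 2 '(': depth becomes 3
  Position 3 ')': depth becomes 2
  Position 4 ')': depth becomes 1
  Position 5 ')': depth becomes 0
  Position 6 '(': depth becomes 1
  Position 7 ')': depth becomes 0
  Position 8 '(': depth becomes 1
  Position 9 '(': depth becomes 2
  Position 10 '(': depth becomes 3
  Position 11 '(': depth becomes 4
  Position 12 '(': depth becomes 5
  Position 13 '(': depth becomes 6
  Position 14 ')': depth becomes 5
  Position 15 ')': depth becomes 4
  Position 16 '(': depth becomes 5
  Position 17 '(': depth becomes 6
  Position 18 ')': depth becomes 5
  Position 19 ')': depth becomes 4
  Position 20 ')': depth becomes 3
  Position 21 '(': depth becomes 4
  Position 22 ')': depth becomes 3
  Position 23 ')': depth becomes 2
  Position 24 '(': depth becomes 3
  Position 25 ')': depth becomes 2
  Position 26 ')': depth becomes 1
  Position 27 ')': depth becomes 0
Maximum depth reached: 6

6


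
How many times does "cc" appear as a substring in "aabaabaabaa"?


Searching for "cc" in "aabaabaabaa"
Scanning each position:
  Position 0: "aa" => no
  Position 1: "ab" => no
  Position 2: "ba" => no
  Position 3: "aa" => no
  Position 4: "ab" => no
  Position 5: "ba" => no
  Position 6: "aa" => no
  Position 7: "ab" => no
  Position 8: "ba" => no
  Position 9: "aa" => no
Total occurrences: 0

0


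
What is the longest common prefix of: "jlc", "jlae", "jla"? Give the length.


Words: jlc, jlae, jla
  Position 0: all 'j' => match
  Position 1: all 'l' => match
  Position 2: ('c', 'a', 'a') => mismatch, stop
LCP = "jl" (length 2)

2


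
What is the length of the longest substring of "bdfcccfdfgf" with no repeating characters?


Input: "bdfcccfdfgf"
Sliding window (track last position of each char):
  Position 0 ('b'): window [0,0] length 1 -- new best
  Position 1 ('d'): window [0,1] length 2 -- new best
  Position 2 ('f'): window [0,2] length 3 -- new best
  Position 3 ('c'): window [0,3] length 4 -- new best
  Position 4 ('c'): repeat (last at 3), move window start to 4
  Position 4 ('c'): window [4,4] length 1
  Position 5 ('c'): repeat (last at 4), move window start to 5
  Position 5 ('c'): window [5,5] length 1
  Position 6 ('f'): window [5,6] length 2
  Position 7 ('d'): window [5,7] length 3
  Position 8 ('f'): repeat (last at 6), move window start to 7
  Position 8 ('f'): window [7,8] length 2
  Position 9 ('g'): window [7,9] length 3
  Position 10 ('f'): repeat (last at 8), move window start to 9
  Position 10 ('f'): window [9,10] length 2
Longest substring with no repeats: "bdfc" with length 4

4


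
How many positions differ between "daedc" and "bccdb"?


Comparing "daedc" and "bccdb" position by position:
  Position 0: 'd' vs 'b' => DIFFER
  Position 1: 'a' vs 'c' => DIFFER
  Position 2: 'e' vs 'c' => DIFFER
  Position 3: 'd' vs 'd' => same
  Position 4: 'c' vs 'b' => DIFFER
Positions that differ: 4

4


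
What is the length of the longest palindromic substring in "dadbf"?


Input: "dadbf"
Checking substrings for palindromes:
  [0:3] "dad" (len 3) => palindrome
Longest palindromic substring: "dad" with length 3

3


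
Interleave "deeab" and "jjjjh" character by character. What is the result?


Interleaving "deeab" and "jjjjh":
  Position 0: 'd' from first, 'j' from second => "dj"
  Position 1: 'e' from first, 'j' from second => "ej"
  Position 2: 'e' from first, 'j' from second => "ej"
  Position 3: 'a' from first, 'j' from second => "aj"
  Position 4: 'b' from first, 'h' from second => "bh"
Result: djejejajbh

djejejajbh


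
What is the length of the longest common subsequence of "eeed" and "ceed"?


LCS of "eeed" and "ceed"
DP table:
           c    e    e    d
      0    0    0    0    0
  e   0    0    1    1    1
  e   0    0    1    2    2
  e   0    0    1    2    2
  d   0    0    1    2    3
LCS length = dp[4][4] = 3

3


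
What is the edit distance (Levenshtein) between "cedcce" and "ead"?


Computing edit distance: "cedcce" -> "ead"
DP table:
           e    a    d
      0    1    2    3
  c   1    1    2    3
  e   2    1    2    3
  d   3    2    2    2
  c   4    3    3    3
  c   5    4    4    4
  e   6    5    5    5
Edit distance = dp[6][3] = 5

5


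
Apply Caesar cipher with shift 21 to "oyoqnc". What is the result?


Caesar cipher: shift "oyoqnc" by 21
  'o' (pos 14) + 21 = pos 9 = 'j'
  'y' (pos 24) + 21 = pos 19 = 't'
  'o' (pos 14) + 21 = pos 9 = 'j'
  'q' (pos 16) + 21 = pos 11 = 'l'
  'n' (pos 13) + 21 = pos 8 = 'i'
  'c' (pos 2) + 21 = pos 23 = 'x'
Result: jtjlix

jtjlix


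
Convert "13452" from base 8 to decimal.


Input: "13452" in base 8
Positional expansion:
  Digit '1' (value 1) x 8^4 = 4096
  Digit '3' (value 3) x 8^3 = 1536
  Digit '4' (value 4) x 8^2 = 256
  Digit '5' (value 5) x 8^1 = 40
  Digit '2' (value 2) x 8^0 = 2
Sum = 5930

5930


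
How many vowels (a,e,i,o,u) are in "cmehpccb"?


Input: cmehpccb
Checking each character:
  'c' at position 0: consonant
  'm' at position 1: consonant
  'e' at position 2: vowel (running total: 1)
  'h' at position 3: consonant
  'p' at position 4: consonant
  'c' at position 5: consonant
  'c' at position 6: consonant
  'b' at position 7: consonant
Total vowels: 1

1


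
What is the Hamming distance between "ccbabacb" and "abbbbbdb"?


Comparing "ccbabacb" and "abbbbbdb" position by position:
  Position 0: 'c' vs 'a' => differ
  Position 1: 'c' vs 'b' => differ
  Position 2: 'b' vs 'b' => same
  Position 3: 'a' vs 'b' => differ
  Position 4: 'b' vs 'b' => same
  Position 5: 'a' vs 'b' => differ
  Position 6: 'c' vs 'd' => differ
  Position 7: 'b' vs 'b' => same
Total differences (Hamming distance): 5

5


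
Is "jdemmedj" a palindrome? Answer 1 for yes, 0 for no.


Input: jdemmedj
Reversed: jdemmedj
  Compare pos 0 ('j') with pos 7 ('j'): match
  Compare pos 1 ('d') with pos 6 ('d'): match
  Compare pos 2 ('e') with pos 5 ('e'): match
  Compare pos 3 ('m') with pos 4 ('m'): match
Result: palindrome

1


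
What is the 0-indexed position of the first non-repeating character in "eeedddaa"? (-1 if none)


Input: eeedddaa
Character frequencies:
  'a': 2
  'd': 3
  'e': 3
Scanning left to right for freq == 1:
  Position 0 ('e'): freq=3, skip
  Position 1 ('e'): freq=3, skip
  Position 2 ('e'): freq=3, skip
  Position 3 ('d'): freq=3, skip
  Position 4 ('d'): freq=3, skip
  Position 5 ('d'): freq=3, skip
  Position 6 ('a'): freq=2, skip
  Position 7 ('a'): freq=2, skip
  No unique character found => answer = -1

-1
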